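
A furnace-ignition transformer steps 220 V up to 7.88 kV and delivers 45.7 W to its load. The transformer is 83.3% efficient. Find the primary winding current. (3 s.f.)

I_p ≈ 0.249 A

P_in = P_out/η = 45.7/0.833 = 54.862 W.
I_p = P_in/V_p = 54.862/220 = 0.249 A.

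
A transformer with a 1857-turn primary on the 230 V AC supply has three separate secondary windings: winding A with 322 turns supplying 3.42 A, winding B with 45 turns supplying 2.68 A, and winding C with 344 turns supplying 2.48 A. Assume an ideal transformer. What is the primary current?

V_A = 230 × 322/1857 = 39.882 V; V_B = 230 × 45/1857 = 5.5735 V; V_C = 230 × 344/1857 = 42.606 V.
P_out = V_A I_A + V_B I_B + V_C I_C = 39.882×3.42 + 5.5735×2.68 + 42.606×2.48 = 136.39 + 14.937 + 105.66 = 257.00 W.
Ideal ⇒ P_in = P_out, so I_p = P_out/V_p = 257.00/230 = 1.12 A.

I_p ≈ 1.12 A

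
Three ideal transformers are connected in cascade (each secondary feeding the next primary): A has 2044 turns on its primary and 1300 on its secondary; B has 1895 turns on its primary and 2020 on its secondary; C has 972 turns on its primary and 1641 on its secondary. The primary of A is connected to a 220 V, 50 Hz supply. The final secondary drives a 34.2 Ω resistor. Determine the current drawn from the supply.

After A: V = 220.00 × 1300/2044 = 139.92 V.
After B: V = 139.92 × 2020/1895 = 149.15 V.
After C: V = 149.15 × 1641/972 = 251.81 V.
I_load = 251.81/34.2 = 7.3628 A, so P_out = 251.81 × 7.3628 = 1854.0 W.
All ideal ⇒ P_in = P_out, so I_supply = 1854.0/220 = 8.43 A.

I_supply ≈ 8.43 A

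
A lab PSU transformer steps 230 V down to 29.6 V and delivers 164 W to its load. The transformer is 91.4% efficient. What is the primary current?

P_in = P_out/η = 164/0.914 = 179.43 W.
I_p = P_in/V_p = 179.43/230 = 0.780 A.

I_p ≈ 0.780 A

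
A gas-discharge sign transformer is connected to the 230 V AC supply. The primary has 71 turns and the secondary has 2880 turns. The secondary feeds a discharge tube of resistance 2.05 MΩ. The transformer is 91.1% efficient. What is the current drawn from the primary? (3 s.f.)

I_p ≈ 0.203 A

V_s = 230 × 2880/71 = 9329.6 V.
I_s = V_s/R = 9329.6/(2.05×10^6) = 0.0045510 A.
P_out = V_s I_s = 9329.6 × 0.0045510 = 42.459 W.
P_in = P_out/η = 42.459/0.911 = 46.607 W.
I_p = P_in/V_p = 46.607/230 = 0.203 A.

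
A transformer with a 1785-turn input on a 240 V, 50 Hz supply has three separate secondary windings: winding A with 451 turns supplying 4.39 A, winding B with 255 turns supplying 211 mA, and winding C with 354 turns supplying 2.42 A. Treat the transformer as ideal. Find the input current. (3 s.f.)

V_A = 240 × 451/1785 = 60.639 V; V_B = 240 × 255/1785 = 34.286 V; V_C = 240 × 354/1785 = 47.597 V.
P_out = V_A I_A + V_B I_B + V_C I_C = 60.639×4.39 + 34.286×0.211 + 47.597×2.42 = 266.20 + 7.2343 + 115.18 = 388.62 W.
Ideal ⇒ P_in = P_out, so I_in = P_out/V_in = 388.62/240 = 1.62 A.

I_in ≈ 1.62 A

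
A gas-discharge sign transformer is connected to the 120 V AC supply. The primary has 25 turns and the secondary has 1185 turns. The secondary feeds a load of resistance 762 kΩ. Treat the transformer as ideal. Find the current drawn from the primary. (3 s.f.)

I_p ≈ 0.354 A

V_s = V_p × N_s/N_p = 120 × 1185/25 = 5688.0 V.
I_s = V_s/R = 5688.0/762000 = 0.0074646 A.
For an ideal transformer I_p N_p = I_s N_s, so I_p = 0.0074646 × 1185/25 = 0.354 A.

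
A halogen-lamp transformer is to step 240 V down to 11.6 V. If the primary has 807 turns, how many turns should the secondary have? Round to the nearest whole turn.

N_s/N_p = V_s/V_p, so N_s = 807 × 11.6/240 = 39.0 ≈ 39 turns.

N_s = 39 turns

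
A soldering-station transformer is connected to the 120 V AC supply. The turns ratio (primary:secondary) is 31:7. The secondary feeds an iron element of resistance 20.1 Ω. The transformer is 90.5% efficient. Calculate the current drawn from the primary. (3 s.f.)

V_s = 120 × 7/31 = 27.097 V.
I_s = V_s/R = 27.097/20.1 = 1.3481 A.
P_out = V_s I_s = 27.097 × 1.3481 = 36.529 W.
P_in = P_out/η = 36.529/0.905 = 40.364 W.
I_p = P_in/V_p = 40.364/120 = 0.336 A.

I_p ≈ 0.336 A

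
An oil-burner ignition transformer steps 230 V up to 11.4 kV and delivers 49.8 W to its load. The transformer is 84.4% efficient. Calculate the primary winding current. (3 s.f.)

I_p ≈ 0.257 A

P_in = P_out/η = 49.8/0.844 = 59.005 W.
I_p = P_in/V_p = 59.005/230 = 0.257 A.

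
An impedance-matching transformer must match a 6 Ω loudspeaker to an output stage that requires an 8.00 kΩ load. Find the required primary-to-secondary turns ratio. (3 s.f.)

N_p/N_s ≈ 36.5

Z_p/Z_s = (N_p/N_s)², so N_p/N_s = √(8000/6) = √1330 = 36.5.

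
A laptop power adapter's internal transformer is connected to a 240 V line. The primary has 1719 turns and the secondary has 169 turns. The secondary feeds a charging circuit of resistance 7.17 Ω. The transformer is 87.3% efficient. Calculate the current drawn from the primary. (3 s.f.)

V_s = 240 × 169/1719 = 23.595 V.
I_s = V_s/R = 23.595/7.17 = 3.2908 A.
P_out = V_s I_s = 23.595 × 3.2908 = 77.647 W.
P_in = P_out/η = 77.647/0.873 = 88.943 W.
I_p = P_in/V_p = 88.943/240 = 0.371 A.

I_p ≈ 0.371 A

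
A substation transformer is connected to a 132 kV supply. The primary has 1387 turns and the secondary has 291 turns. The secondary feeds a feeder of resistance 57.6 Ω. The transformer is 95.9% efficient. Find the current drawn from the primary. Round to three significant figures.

I_p ≈ 105 A

V_s = 132000 × 291/1387 = 27694 V.
I_s = V_s/R = 27694/57.6 = 480.80 A.
P_out = V_s I_s = 27694 × 480.80 = 1.3316×10^7 W.
P_in = P_out/η = 1.3316×10^7/0.959 = 1.3885×10^7 W.
I_p = P_in/V_p = 1.3885×10^7/132000 = 105 A.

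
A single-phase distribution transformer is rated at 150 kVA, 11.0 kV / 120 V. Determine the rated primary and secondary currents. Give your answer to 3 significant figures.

I_p ≈ 13.6 A, I_s ≈ 1250 A

I_p = S/V_p = 150000/11000 = 13.6 A.
I_s = S/V_s = 150000/120 = 1250 A.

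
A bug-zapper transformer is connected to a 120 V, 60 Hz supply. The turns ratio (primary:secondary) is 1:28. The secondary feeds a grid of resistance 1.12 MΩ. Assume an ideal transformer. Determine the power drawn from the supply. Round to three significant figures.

P ≈ 10.1 W

V_s = V_p × N_s/N_p = 120 × 28/1 = 3360.0 V.
I_s = V_s/R = 3360.0/(1.12×10^6) = 0.0030000 A.
I_p = I_s × N_s/N_p = 0.0030000 × 28/1 = 0.084000 A.
P = V_p I_p = 120 × 0.084000 = 10.1 W.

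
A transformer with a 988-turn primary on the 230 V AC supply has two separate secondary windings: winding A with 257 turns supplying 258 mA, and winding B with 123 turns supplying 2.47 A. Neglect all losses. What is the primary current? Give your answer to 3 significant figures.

I_p ≈ 0.375 A

V_A = 230 × 257/988 = 59.828 V; V_B = 230 × 123/988 = 28.634 V.
P_out = V_A I_A + V_B I_B = 59.828×0.258 + 28.634×2.47 = 15.436 + 70.725 = 86.161 W.
Ideal ⇒ P_in = P_out, so I_p = P_out/V_p = 86.161/230 = 0.375 A.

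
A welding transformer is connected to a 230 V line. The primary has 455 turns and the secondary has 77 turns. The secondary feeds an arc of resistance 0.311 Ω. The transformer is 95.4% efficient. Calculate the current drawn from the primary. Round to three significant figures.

V_s = 230 × 77/455 = 38.923 V.
I_s = V_s/R = 38.923/0.311 = 125.15 A.
P_out = V_s I_s = 38.923 × 125.15 = 4871.4 W.
P_in = P_out/η = 4871.4/0.954 = 5106.3 W.
I_p = P_in/V_p = 5106.3/230 = 22.2 A.

I_p ≈ 22.2 A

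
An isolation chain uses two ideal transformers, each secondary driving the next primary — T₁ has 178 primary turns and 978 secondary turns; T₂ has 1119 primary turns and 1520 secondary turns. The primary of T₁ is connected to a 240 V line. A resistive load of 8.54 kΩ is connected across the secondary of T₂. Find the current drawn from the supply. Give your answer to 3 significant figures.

I_supply ≈ 1.57 A

Secondary of T₁: V = 240.00 × 978/178 = 1318.7 V.
Secondary of T₂: V = 1318.7 × 1520/1119 = 1791.2 V.
I_load = 1791.2/8540 = 0.20974 A, so P_out = 1791.2 × 0.20974 = 375.69 W.
All ideal ⇒ P_in = P_out, so I_supply = 375.69/240 = 1.57 A.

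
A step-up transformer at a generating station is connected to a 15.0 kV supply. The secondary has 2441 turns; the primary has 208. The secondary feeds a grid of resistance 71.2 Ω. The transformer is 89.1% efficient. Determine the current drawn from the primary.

V_s = 15000 × 2441/208 = 176030 V.
I_s = V_s/R = 176030/71.2 = 2472.4 A.
P_out = V_s I_s = 176030 × 2472.4 = 4.3522×10^8 W.
P_in = P_out/η = 4.3522×10^8/0.891 = 4.8847×10^8 W.
I_p = P_in/V_p = 4.8847×10^8/15000 = 32600 A.

I_p ≈ 32600 A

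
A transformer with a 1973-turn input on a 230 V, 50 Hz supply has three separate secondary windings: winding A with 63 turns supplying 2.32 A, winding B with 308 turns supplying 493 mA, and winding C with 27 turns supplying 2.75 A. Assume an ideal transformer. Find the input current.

V_A = 230 × 63/1973 = 7.3441 V; V_B = 230 × 308/1973 = 35.905 V; V_C = 230 × 27/1973 = 3.1475 V.
P_out = V_A I_A + V_B I_B + V_C I_C = 7.3441×2.32 + 35.905×0.493 + 3.1475×2.75 = 17.038 + 17.701 + 8.6556 = 43.395 W.
Ideal ⇒ P_in = P_out, so I_in = P_out/V_in = 43.395/230 = 0.189 A.

I_in ≈ 0.189 A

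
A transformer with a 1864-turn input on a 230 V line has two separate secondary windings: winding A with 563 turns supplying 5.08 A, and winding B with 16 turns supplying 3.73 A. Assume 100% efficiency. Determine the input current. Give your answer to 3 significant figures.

V_A = 230 × 563/1864 = 69.469 V; V_B = 230 × 16/1864 = 1.9742 V.
P_out = V_A I_A + V_B I_B = 69.469×5.08 + 1.9742×3.73 = 352.90 + 7.3639 = 360.27 W.
Ideal ⇒ P_in = P_out, so I_in = P_out/V_in = 360.27/230 = 1.57 A.

I_in ≈ 1.57 A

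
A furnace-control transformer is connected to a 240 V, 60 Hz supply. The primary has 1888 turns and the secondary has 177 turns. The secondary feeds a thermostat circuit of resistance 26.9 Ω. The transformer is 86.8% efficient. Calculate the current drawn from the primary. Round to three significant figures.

V_s = 240 × 177/1888 = 22.500 V.
I_s = V_s/R = 22.500/26.9 = 0.83643 A.
P_out = V_s I_s = 22.500 × 0.83643 = 18.820 W.
P_in = P_out/η = 18.820/0.868 = 21.682 W.
I_p = P_in/V_p = 21.682/240 = 0.0903 A.

I_p ≈ 0.0903 A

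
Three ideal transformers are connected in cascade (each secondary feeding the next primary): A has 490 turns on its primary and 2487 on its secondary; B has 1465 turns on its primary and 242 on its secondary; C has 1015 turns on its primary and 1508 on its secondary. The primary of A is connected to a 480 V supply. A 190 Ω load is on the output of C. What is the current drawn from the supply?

I_supply ≈ 3.92 A

Secondary of A: V = 480.00 × 2487/490 = 2436.2 V.
Secondary of B: V = 2436.2 × 242/1465 = 402.44 V.
Secondary of C: V = 402.44 × 1508/1015 = 597.91 V.
I_load = 597.91/190 = 3.1469 A, so P_out = 597.91 × 3.1469 = 1881.5 W.
All ideal ⇒ P_in = P_out, so I_supply = 1881.5/480 = 3.92 A.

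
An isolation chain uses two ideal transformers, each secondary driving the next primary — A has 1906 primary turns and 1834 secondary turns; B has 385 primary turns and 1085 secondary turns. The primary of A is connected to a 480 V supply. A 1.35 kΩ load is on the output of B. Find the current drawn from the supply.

After A: V = 480.00 × 1834/1906 = 461.87 V.
After B: V = 461.87 × 1085/385 = 1301.6 V.
I_load = 1301.6/1350 = 0.96417 A, so P_out = 1301.6 × 0.96417 = 1255.0 W.
All ideal ⇒ P_in = P_out, so I_supply = 1255.0/480 = 2.61 A.

I_supply ≈ 2.61 A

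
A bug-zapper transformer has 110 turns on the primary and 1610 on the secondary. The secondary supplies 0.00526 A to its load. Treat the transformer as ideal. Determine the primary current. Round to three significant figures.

I_p ≈ 0.0770 A

For an ideal transformer I_p/I_s = N_s/N_p, so I_p = 0.00526 × 1610/110 = 0.0770 A.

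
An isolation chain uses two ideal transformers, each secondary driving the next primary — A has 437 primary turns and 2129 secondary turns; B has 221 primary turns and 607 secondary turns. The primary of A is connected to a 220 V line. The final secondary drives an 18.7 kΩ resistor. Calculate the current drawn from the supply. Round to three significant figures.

I_supply ≈ 2.11 A

After A: V = 220.00 × 2129/437 = 1071.8 V.
After B: V = 1071.8 × 607/221 = 2943.8 V.
I_load = 2943.8/18700 = 0.15742 A, so P_out = 2943.8 × 0.15742 = 463.43 W.
All ideal ⇒ P_in = P_out, so I_supply = 463.43/220 = 2.11 A.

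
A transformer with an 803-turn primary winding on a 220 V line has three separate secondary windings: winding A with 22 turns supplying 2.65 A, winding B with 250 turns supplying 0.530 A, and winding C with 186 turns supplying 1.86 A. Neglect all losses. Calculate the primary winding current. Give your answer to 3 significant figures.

V_A = 220 × 22/803 = 6.0274 V; V_B = 220 × 250/803 = 68.493 V; V_C = 220 × 186/803 = 50.959 V.
P_out = V_A I_A + V_B I_B + V_C I_C = 6.0274×2.65 + 68.493×0.530 + 50.959×1.86 = 15.973 + 36.301 + 94.784 = 147.06 W.
Ideal ⇒ P_in = P_out, so I_p = P_out/V_p = 147.06/220 = 0.668 A.

I_p ≈ 0.668 A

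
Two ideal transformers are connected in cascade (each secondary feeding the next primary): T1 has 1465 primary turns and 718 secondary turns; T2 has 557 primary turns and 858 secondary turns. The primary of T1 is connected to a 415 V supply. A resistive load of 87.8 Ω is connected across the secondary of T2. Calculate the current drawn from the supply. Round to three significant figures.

I_supply ≈ 2.69 A

After T1: V = 415.00 × 718/1465 = 203.39 V.
After T2: V = 203.39 × 858/557 = 313.30 V.
I_load = 313.30/87.8 = 3.5684 A, so P_out = 313.30 × 3.5684 = 1118.0 W.
All ideal ⇒ P_in = P_out, so I_supply = 1118.0/415 = 2.69 A.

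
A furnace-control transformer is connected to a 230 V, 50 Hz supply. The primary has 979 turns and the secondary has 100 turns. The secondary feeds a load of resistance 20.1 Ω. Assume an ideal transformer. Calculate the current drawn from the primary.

I_p ≈ 0.119 A

V_s = V_p × N_s/N_p = 230 × 100/979 = 23.493 V.
I_s = V_s/R = 23.493/20.1 = 1.1688 A.
For an ideal transformer I_p N_p = I_s N_s, so I_p = 1.1688 × 100/979 = 0.119 A.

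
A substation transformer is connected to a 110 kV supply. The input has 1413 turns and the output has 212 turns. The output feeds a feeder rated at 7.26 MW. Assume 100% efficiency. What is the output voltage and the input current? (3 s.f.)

V_out ≈ 16500 V, I_in ≈ 66.0 A

V_out = V_in × N_out/N_in = 110000 × 212/1413 = 16504 V.
I_out = P/V_out = 7.26×10^6/16504 = 439.90 A.
I_in = I_out × N_out/N_in = 439.90 × 212/1413 = 66.0 A.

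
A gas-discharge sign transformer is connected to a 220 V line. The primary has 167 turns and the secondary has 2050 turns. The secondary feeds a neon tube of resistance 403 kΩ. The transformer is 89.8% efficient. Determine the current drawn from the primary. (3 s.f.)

I_p ≈ 0.0916 A

V_s = 220 × 2050/167 = 2700.6 V.
I_s = V_s/R = 2700.6/403000 = 0.0067012 A.
P_out = V_s I_s = 2700.6 × 0.0067012 = 18.097 W.
P_in = P_out/η = 18.097/0.898 = 20.153 W.
I_p = P_in/V_p = 20.153/220 = 0.0916 A.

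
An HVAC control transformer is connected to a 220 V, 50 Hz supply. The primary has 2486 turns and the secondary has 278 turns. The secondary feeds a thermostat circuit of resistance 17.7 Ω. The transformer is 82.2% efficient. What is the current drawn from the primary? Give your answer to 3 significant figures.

V_s = 220 × 278/2486 = 24.602 V.
I_s = V_s/R = 24.602/17.7 = 1.3899 A.
P_out = V_s I_s = 24.602 × 1.3899 = 34.195 W.
P_in = P_out/η = 34.195/0.822 = 41.599 W.
I_p = P_in/V_p = 41.599/220 = 0.189 A.

I_p ≈ 0.189 A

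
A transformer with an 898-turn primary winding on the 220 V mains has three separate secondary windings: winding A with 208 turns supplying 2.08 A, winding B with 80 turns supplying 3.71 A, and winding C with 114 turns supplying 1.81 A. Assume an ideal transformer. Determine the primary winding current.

I_p ≈ 1.04 A

V_A = 220 × 208/898 = 50.958 V; V_B = 220 × 80/898 = 19.599 V; V_C = 220 × 114/898 = 27.929 V.
P_out = V_A I_A + V_B I_B + V_C I_C = 50.958×2.08 + 19.599×3.71 + 27.929×1.81 = 105.99 + 72.713 + 50.551 = 229.26 W.
Ideal ⇒ P_in = P_out, so I_p = P_out/V_p = 229.26/220 = 1.04 A.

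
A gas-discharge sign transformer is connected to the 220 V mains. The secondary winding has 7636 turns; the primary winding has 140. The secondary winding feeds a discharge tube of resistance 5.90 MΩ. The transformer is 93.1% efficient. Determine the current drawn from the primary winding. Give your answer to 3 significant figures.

V_s = 220 × 7636/140 = 11999 V.
I_s = V_s/R = 11999/(5.90×10^6) = 0.0020338 A.
P_out = V_s I_s = 11999 × 0.0020338 = 24.404 W.
P_in = P_out/η = 24.404/0.931 = 26.213 W.
I_p = P_in/V_p = 26.213/220 = 0.119 A.

I_p ≈ 0.119 A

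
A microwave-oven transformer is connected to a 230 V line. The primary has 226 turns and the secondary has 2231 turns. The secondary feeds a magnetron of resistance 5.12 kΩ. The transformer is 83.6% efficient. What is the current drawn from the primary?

I_p ≈ 5.24 A

V_s = 230 × 2231/226 = 2270.5 V.
I_s = V_s/R = 2270.5/5120 = 0.44345 A.
P_out = V_s I_s = 2270.5 × 0.44345 = 1006.9 W.
P_in = P_out/η = 1006.9/0.836 = 1204.4 W.
I_p = P_in/V_p = 1204.4/230 = 5.24 A.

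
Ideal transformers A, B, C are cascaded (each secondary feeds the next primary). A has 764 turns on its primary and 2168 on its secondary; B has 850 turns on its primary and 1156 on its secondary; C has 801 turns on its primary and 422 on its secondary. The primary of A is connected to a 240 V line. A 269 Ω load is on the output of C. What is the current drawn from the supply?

I_supply ≈ 3.69 A

After A: V = 240.00 × 2168/764 = 681.05 V.
After B: V = 681.05 × 1156/850 = 926.22 V.
After C: V = 926.22 × 422/801 = 487.97 V.
I_load = 487.97/269 = 1.8140 A, so P_out = 487.97 × 1.8140 = 885.20 W.
All ideal ⇒ P_in = P_out, so I_supply = 885.20/240 = 3.69 A.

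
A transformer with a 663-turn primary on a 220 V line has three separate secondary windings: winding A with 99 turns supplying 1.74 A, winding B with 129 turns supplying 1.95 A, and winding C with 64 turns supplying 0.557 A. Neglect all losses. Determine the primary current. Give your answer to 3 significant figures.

V_A = 220 × 99/663 = 32.851 V; V_B = 220 × 129/663 = 42.805 V; V_C = 220 × 64/663 = 21.237 V.
P_out = V_A I_A + V_B I_B + V_C I_C = 32.851×1.74 + 42.805×1.95 + 21.237×0.557 = 57.160 + 83.471 + 11.829 = 152.46 W.
Ideal ⇒ P_in = P_out, so I_p = P_out/V_p = 152.46/220 = 0.693 A.

I_p ≈ 0.693 A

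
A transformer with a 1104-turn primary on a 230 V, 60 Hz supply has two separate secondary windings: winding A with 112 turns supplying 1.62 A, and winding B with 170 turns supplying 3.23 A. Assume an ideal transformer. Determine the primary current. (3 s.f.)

V_A = 230 × 112/1104 = 23.333 V; V_B = 230 × 170/1104 = 35.417 V.
P_out = V_A I_A + V_B I_B = 23.333×1.62 + 35.417×3.23 = 37.800 + 114.40 = 152.20 W.
Ideal ⇒ P_in = P_out, so I_p = P_out/V_p = 152.20/230 = 0.662 A.

I_p ≈ 0.662 A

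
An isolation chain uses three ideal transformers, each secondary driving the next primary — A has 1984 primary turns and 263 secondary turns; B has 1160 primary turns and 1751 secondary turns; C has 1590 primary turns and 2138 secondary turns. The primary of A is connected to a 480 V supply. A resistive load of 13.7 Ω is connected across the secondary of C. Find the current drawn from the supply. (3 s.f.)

Secondary of A: V = 480.00 × 263/1984 = 63.629 V.
Secondary of B: V = 63.629 × 1751/1160 = 96.047 V.
Secondary of C: V = 96.047 × 2138/1590 = 129.15 V.
I_load = 129.15/13.7 = 9.4270 A, so P_out = 129.15 × 9.4270 = 1217.5 W.
All ideal ⇒ P_in = P_out, so I_supply = 1217.5/480 = 2.54 A.

I_supply ≈ 2.54 A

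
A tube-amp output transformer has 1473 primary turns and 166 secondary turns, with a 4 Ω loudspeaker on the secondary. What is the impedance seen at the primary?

Z_p ≈ 315 Ω

Z_p = (N_p/N_s)² × Z_s = (1473/166)² × 4 = 315 Ω.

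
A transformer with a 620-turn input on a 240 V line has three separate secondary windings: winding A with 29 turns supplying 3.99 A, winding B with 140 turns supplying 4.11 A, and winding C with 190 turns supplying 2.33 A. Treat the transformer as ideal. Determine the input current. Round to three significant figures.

I_in ≈ 1.83 A

V_A = 240 × 29/620 = 11.226 V; V_B = 240 × 140/620 = 54.194 V; V_C = 240 × 190/620 = 73.548 V.
P_out = V_A I_A + V_B I_B + V_C I_C = 11.226×3.99 + 54.194×4.11 + 73.548×2.33 = 44.791 + 222.74 + 171.37 = 438.89 W.
Ideal ⇒ P_in = P_out, so I_in = P_out/V_in = 438.89/240 = 1.83 A.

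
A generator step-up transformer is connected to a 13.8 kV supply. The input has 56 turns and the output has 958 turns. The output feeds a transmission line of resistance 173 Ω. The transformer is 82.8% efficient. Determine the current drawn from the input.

I_in ≈ 28200 A

V_out = 13800 × 958/56 = 236080 V.
I_out = V_out/R = 236080/173 = 1364.6 A.
P_out = V_out I_out = 236080 × 1364.6 = 3.2216×10^8 W.
P_in = P_out/η = 3.2216×10^8/0.828 = 3.8908×10^8 W.
I_in = P_in/V_in = 3.8908×10^8/13800 = 28200 A.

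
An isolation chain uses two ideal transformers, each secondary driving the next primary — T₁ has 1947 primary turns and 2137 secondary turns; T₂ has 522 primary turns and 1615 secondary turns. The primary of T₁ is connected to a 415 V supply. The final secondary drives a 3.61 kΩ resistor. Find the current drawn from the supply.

I_supply ≈ 1.33 A

Secondary of T₁: V = 415.00 × 2137/1947 = 455.50 V.
Secondary of T₂: V = 455.50 × 1615/522 = 1409.3 V.
I_load = 1409.3/3610 = 0.39037 A, so P_out = 1409.3 × 0.39037 = 550.14 W.
All ideal ⇒ P_in = P_out, so I_supply = 550.14/415 = 1.33 A.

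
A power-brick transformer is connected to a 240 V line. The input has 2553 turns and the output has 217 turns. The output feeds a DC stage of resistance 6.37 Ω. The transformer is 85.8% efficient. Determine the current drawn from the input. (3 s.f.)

I_in ≈ 0.317 A

V_out = 240 × 217/2553 = 20.400 V.
I_out = V_out/R = 20.400/6.37 = 3.2024 A.
P_out = V_out I_out = 20.400 × 3.2024 = 65.328 W.
P_in = P_out/η = 65.328/0.858 = 76.140 W.
I_in = P_in/V_in = 76.140/240 = 0.317 A.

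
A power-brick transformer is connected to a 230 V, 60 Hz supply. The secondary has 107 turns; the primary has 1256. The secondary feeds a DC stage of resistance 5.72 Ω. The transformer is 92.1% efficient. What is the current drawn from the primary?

V_s = 230 × 107/1256 = 19.594 V.
I_s = V_s/R = 19.594/5.72 = 3.4255 A.
P_out = V_s I_s = 19.594 × 3.4255 = 67.119 W.
P_in = P_out/η = 67.119/0.921 = 72.877 W.
I_p = P_in/V_p = 72.877/230 = 0.317 A.

I_p ≈ 0.317 A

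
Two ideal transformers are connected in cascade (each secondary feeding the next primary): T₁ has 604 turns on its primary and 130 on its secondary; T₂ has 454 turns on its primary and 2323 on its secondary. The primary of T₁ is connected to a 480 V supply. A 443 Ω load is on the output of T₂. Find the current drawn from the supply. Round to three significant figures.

I_supply ≈ 1.31 A

After T₁: V = 480.00 × 130/604 = 103.31 V.
After T₂: V = 103.31 × 2323/454 = 528.62 V.
I_load = 528.62/443 = 1.1933 A, so P_out = 528.62 × 1.1933 = 630.78 W.
All ideal ⇒ P_in = P_out, so I_supply = 630.78/480 = 1.31 A.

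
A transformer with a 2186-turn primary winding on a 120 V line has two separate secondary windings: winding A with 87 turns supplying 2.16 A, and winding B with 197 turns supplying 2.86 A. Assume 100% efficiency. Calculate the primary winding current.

I_p ≈ 0.344 A

V_A = 120 × 87/2186 = 4.7758 V; V_B = 120 × 197/2186 = 10.814 V.
P_out = V_A I_A + V_B I_B = 4.7758×2.16 + 10.814×2.86 = 10.316 + 30.929 = 41.245 W.
Ideal ⇒ P_in = P_out, so I_p = P_out/V_p = 41.245/120 = 0.344 A.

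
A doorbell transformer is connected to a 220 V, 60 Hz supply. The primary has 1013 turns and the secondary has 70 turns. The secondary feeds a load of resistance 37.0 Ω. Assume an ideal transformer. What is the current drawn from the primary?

I_p ≈ 0.0284 A

V_s = V_p × N_s/N_p = 220 × 70/1013 = 15.202 V.
I_s = V_s/R = 15.202/37.0 = 0.41087 A.
For an ideal transformer I_p N_p = I_s N_s, so I_p = 0.41087 × 70/1013 = 0.0284 A.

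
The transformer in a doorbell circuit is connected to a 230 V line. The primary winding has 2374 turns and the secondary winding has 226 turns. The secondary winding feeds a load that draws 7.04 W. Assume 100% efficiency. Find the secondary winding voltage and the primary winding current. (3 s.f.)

V_s = V_p × N_s/N_p = 230 × 226/2374 = 21.896 V.
I_s = P/V_s = 7.04/21.896 = 0.32153 A.
I_p = I_s × N_s/N_p = 0.32153 × 226/2374 = 0.0306 A.

V_s ≈ 21.9 V, I_p ≈ 0.0306 A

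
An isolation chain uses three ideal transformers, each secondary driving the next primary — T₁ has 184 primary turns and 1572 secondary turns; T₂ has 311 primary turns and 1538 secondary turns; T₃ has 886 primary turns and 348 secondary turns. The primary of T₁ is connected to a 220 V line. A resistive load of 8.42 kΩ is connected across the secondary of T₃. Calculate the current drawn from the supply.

I_supply ≈ 7.20 A

Secondary of T₁: V = 220.00 × 1572/184 = 1879.6 V.
Secondary of T₂: V = 1879.6 × 1538/311 = 9295.1 V.
Secondary of T₃: V = 9295.1 × 348/886 = 3650.9 V.
I_load = 3650.9/8420 = 0.43360 A, so P_out = 3650.9 × 0.43360 = 1583.0 W.
All ideal ⇒ P_in = P_out, so I_supply = 1583.0/220 = 7.20 A.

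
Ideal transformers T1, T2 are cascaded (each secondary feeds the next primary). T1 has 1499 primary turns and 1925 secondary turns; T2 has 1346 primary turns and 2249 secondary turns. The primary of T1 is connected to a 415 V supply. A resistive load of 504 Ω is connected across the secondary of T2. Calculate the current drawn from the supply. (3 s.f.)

Secondary of T1: V = 415.00 × 1925/1499 = 532.94 V.
Secondary of T2: V = 532.94 × 2249/1346 = 890.47 V.
I_load = 890.47/504 = 1.7668 A, so P_out = 890.47 × 1.7668 = 1573.3 W.
All ideal ⇒ P_in = P_out, so I_supply = 1573.3/415 = 3.79 A.

I_supply ≈ 3.79 A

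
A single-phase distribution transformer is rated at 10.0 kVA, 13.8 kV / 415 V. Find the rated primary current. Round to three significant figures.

I_p ≈ 0.725 A

I_p = S/V_p = 10000/13800 = 0.725 A.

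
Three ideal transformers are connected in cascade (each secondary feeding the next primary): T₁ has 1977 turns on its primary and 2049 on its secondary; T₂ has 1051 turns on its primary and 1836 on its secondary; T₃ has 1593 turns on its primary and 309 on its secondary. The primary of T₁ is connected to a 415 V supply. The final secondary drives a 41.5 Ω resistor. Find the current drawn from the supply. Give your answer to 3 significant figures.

Secondary of T₁: V = 415.00 × 2049/1977 = 430.11 V.
Secondary of T₂: V = 430.11 × 1836/1051 = 751.37 V.
Secondary of T₃: V = 751.37 × 309/1593 = 145.75 V.
I_load = 145.75/41.5 = 3.5119 A, so P_out = 145.75 × 3.5119 = 511.85 W.
All ideal ⇒ P_in = P_out, so I_supply = 511.85/415 = 1.23 A.

I_supply ≈ 1.23 A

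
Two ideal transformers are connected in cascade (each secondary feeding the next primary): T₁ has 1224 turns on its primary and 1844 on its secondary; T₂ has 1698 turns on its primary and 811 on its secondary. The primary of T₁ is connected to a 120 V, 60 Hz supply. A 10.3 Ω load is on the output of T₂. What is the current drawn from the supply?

I_supply ≈ 6.03 A

After T₁: V = 120.00 × 1844/1224 = 180.78 V.
After T₂: V = 180.78 × 811/1698 = 86.346 V.
I_load = 86.346/10.3 = 8.3831 A, so P_out = 86.346 × 8.3831 = 723.85 W.
All ideal ⇒ P_in = P_out, so I_supply = 723.85/120 = 6.03 A.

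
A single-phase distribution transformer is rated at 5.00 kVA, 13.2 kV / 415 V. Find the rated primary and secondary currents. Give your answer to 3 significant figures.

I_p = S/V_p = 5000/13200 = 0.379 A.
I_s = S/V_s = 5000/415 = 12.0 A.

I_p ≈ 0.379 A, I_s ≈ 12.0 A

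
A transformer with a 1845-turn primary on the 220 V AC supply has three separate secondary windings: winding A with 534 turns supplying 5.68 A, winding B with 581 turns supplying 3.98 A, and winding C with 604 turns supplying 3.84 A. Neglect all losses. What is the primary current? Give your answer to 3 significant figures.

I_p ≈ 4.15 A

V_A = 220 × 534/1845 = 63.675 V; V_B = 220 × 581/1845 = 69.279 V; V_C = 220 × 604/1845 = 72.022 V.
P_out = V_A I_A + V_B I_B + V_C I_C = 63.675×5.68 + 69.279×3.98 + 72.022×3.84 = 361.67 + 275.73 + 276.56 = 913.97 W.
Ideal ⇒ P_in = P_out, so I_p = P_out/V_p = 913.97/220 = 4.15 A.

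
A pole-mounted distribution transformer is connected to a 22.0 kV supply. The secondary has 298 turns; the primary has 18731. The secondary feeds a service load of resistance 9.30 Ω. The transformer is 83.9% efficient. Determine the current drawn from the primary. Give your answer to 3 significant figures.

V_s = 22000 × 298/18731 = 350.01 V.
I_s = V_s/R = 350.01/9.30 = 37.635 A.
P_out = V_s I_s = 350.01 × 37.635 = 13173 W.
P_in = P_out/η = 13173/0.839 = 15700 W.
I_p = P_in/V_p = 15700/22000 = 0.714 A.

I_p ≈ 0.714 A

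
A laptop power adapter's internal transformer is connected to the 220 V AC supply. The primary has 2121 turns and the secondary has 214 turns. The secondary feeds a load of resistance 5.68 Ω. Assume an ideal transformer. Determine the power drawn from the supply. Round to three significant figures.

V_s = V_p × N_s/N_p = 220 × 214/2121 = 22.197 V.
I_s = V_s/R = 22.197/5.68 = 3.9079 A.
I_p = I_s × N_s/N_p = 3.9079 × 214/2121 = 0.39429 A.
P = V_p I_p = 220 × 0.39429 = 86.7 W.

P ≈ 86.7 W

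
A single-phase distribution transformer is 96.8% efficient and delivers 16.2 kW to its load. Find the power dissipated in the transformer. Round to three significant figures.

P_loss ≈ 536 W

P_in = P_out/η = 16200/0.968 = 16735.5 W.
P_loss = P_in − P_out = 16735.5 − 16200 = 536 W.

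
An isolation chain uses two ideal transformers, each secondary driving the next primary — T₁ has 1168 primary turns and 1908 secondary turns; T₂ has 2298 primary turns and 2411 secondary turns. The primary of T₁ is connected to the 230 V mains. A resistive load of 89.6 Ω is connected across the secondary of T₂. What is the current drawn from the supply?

Secondary of T₁: V = 230.00 × 1908/1168 = 375.72 V.
Secondary of T₂: V = 375.72 × 2411/2298 = 394.19 V.
I_load = 394.19/89.6 = 4.3995 A, so P_out = 394.19 × 4.3995 = 1734.3 W.
All ideal ⇒ P_in = P_out, so I_supply = 1734.3/230 = 7.54 A.

I_supply ≈ 7.54 A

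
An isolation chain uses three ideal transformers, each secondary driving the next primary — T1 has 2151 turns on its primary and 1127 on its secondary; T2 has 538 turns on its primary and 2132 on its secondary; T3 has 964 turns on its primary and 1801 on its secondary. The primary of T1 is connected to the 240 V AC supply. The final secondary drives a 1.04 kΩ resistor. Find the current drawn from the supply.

Secondary of T1: V = 240.00 × 1127/2151 = 125.75 V.
Secondary of T2: V = 125.75 × 2132/538 = 498.31 V.
Secondary of T3: V = 498.31 × 1801/964 = 930.97 V.
I_load = 930.97/1040 = 0.89516 A, so P_out = 930.97 × 0.89516 = 833.37 W.
All ideal ⇒ P_in = P_out, so I_supply = 833.37/240 = 3.47 A.

I_supply ≈ 3.47 A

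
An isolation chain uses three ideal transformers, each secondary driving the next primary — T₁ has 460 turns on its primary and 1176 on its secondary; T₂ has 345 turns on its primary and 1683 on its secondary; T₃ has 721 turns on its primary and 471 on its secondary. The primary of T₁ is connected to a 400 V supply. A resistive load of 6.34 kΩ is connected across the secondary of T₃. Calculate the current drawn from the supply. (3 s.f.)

I_supply ≈ 4.19 A

Secondary of T₁: V = 400.00 × 1176/460 = 1022.6 V.
Secondary of T₂: V = 1022.6 × 1683/345 = 4988.6 V.
Secondary of T₃: V = 4988.6 × 471/721 = 3258.8 V.
I_load = 3258.8/6340 = 0.51401 A, so P_out = 3258.8 × 0.51401 = 1675.1 W.
All ideal ⇒ P_in = P_out, so I_supply = 1675.1/400 = 4.19 A.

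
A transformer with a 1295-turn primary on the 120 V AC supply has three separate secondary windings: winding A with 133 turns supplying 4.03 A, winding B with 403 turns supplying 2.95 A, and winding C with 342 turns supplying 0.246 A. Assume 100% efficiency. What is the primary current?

V_A = 120 × 133/1295 = 12.324 V; V_B = 120 × 403/1295 = 37.344 V; V_C = 120 × 342/1295 = 31.691 V.
P_out = V_A I_A + V_B I_B + V_C I_C = 12.324×4.03 + 37.344×2.95 + 31.691×0.246 = 49.667 + 110.16 + 7.7960 = 167.63 W.
Ideal ⇒ P_in = P_out, so I_p = P_out/V_p = 167.63/120 = 1.40 A.

I_p ≈ 1.40 A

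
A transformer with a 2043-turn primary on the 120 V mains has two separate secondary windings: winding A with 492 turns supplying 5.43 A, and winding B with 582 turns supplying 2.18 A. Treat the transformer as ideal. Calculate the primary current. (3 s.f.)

V_A = 120 × 492/2043 = 28.899 V; V_B = 120 × 582/2043 = 34.185 V.
P_out = V_A I_A + V_B I_B = 28.899×5.43 + 34.185×2.18 = 156.92 + 74.523 = 231.44 W.
Ideal ⇒ P_in = P_out, so I_p = P_out/V_p = 231.44/120 = 1.93 A.

I_p ≈ 1.93 A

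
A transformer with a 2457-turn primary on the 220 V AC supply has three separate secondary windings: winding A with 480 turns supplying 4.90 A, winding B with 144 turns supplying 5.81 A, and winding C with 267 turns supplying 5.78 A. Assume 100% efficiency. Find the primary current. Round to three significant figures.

V_A = 220 × 480/2457 = 42.979 V; V_B = 220 × 144/2457 = 12.894 V; V_C = 220 × 267/2457 = 23.907 V.
P_out = V_A I_A + V_B I_B + V_C I_C = 42.979×4.90 + 12.894×5.81 + 23.907×5.78 = 210.60 + 74.913 + 138.18 = 423.69 W.
Ideal ⇒ P_in = P_out, so I_p = P_out/V_p = 423.69/220 = 1.93 A.

I_p ≈ 1.93 A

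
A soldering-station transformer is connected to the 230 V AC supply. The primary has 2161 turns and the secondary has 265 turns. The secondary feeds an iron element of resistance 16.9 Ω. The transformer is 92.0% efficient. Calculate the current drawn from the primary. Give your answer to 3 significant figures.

I_p ≈ 0.222 A

V_s = 230 × 265/2161 = 28.205 V.
I_s = V_s/R = 28.205/16.9 = 1.6689 A.
P_out = V_s I_s = 28.205 × 1.6689 = 47.071 W.
P_in = P_out/η = 47.071/0.920 = 51.164 W.
I_p = P_in/V_p = 51.164/230 = 0.222 A.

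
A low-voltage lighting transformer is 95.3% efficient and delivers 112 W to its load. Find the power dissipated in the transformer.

P_in = P_out/η = 112/0.953 = 117.524 W.
P_loss = P_in − P_out = 117.524 − 112 = 5.52 W.

P_loss ≈ 5.52 W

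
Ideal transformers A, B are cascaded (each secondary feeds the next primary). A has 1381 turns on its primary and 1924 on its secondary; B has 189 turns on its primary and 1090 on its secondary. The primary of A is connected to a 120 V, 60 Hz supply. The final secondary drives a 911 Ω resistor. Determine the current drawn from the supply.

Secondary of A: V = 120.00 × 1924/1381 = 167.18 V.
Secondary of B: V = 167.18 × 1090/189 = 964.18 V.
I_load = 964.18/911 = 1.0584 A, so P_out = 964.18 × 1.0584 = 1020.5 W.
All ideal ⇒ P_in = P_out, so I_supply = 1020.5/120 = 8.50 A.

I_supply ≈ 8.50 A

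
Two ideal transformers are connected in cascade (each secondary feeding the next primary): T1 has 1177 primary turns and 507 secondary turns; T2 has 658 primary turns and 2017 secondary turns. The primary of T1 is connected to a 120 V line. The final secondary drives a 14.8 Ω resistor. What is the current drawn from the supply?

I_supply ≈ 14.1 A

After T1: V = 120.00 × 507/1177 = 51.691 V.
After T2: V = 51.691 × 2017/658 = 158.45 V.
I_load = 158.45/14.8 = 10.706 A, so P_out = 158.45 × 10.706 = 1696.4 W.
All ideal ⇒ P_in = P_out, so I_supply = 1696.4/120 = 14.1 A.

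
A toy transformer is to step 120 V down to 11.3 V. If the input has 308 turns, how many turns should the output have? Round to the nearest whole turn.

N_out/N_in = V_out/V_in, so N_out = 308 × 11.3/120 = 29.0 ≈ 29 turns.

N_out = 29 turns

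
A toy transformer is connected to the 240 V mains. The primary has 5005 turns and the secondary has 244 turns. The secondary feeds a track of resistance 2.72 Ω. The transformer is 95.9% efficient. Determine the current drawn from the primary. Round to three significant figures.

I_p ≈ 0.219 A

V_s = 240 × 244/5005 = 11.700 V.
I_s = V_s/R = 11.700/2.72 = 4.3016 A.
P_out = V_s I_s = 11.700 × 4.3016 = 50.330 W.
P_in = P_out/η = 50.330/0.959 = 52.482 W.
I_p = P_in/V_p = 52.482/240 = 0.219 A.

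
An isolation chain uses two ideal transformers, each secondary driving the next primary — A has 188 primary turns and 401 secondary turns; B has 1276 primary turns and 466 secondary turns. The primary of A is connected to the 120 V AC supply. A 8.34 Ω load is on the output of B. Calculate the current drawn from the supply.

I_supply ≈ 8.73 A

Secondary of A: V = 120.00 × 401/188 = 255.96 V.
Secondary of B: V = 255.96 × 466/1276 = 93.477 V.
I_load = 93.477/8.34 = 11.208 A, so P_out = 93.477 × 11.208 = 1047.7 W.
All ideal ⇒ P_in = P_out, so I_supply = 1047.7/120 = 8.73 A.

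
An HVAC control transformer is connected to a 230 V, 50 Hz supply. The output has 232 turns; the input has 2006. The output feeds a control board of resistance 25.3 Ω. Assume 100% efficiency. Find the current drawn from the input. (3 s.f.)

I_in ≈ 0.122 A

V_out = V_in × N_out/N_in = 230 × 232/2006 = 26.600 V.
I_out = V_out/R = 26.600/25.3 = 1.0514 A.
For an ideal transformer I_in N_in = I_out N_out, so I_in = 1.0514 × 232/2006 = 0.122 A.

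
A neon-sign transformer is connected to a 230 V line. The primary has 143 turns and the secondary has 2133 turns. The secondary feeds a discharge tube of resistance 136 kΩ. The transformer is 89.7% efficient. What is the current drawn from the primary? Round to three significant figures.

I_p ≈ 0.419 A

V_s = 230 × 2133/143 = 3430.7 V.
I_s = V_s/R = 3430.7/136000 = 0.025226 A.
P_out = V_s I_s = 3430.7 × 0.025226 = 86.542 W.
P_in = P_out/η = 86.542/0.897 = 96.479 W.
I_p = P_in/V_p = 96.479/230 = 0.419 A.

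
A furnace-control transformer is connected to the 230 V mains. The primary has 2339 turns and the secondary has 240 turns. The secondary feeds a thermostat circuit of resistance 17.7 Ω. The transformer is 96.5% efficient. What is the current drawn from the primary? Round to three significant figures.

I_p ≈ 0.142 A

V_s = 230 × 240/2339 = 23.600 V.
I_s = V_s/R = 23.600/17.7 = 1.3333 A.
P_out = V_s I_s = 23.600 × 1.3333 = 31.466 W.
P_in = P_out/η = 31.466/0.965 = 32.607 W.
I_p = P_in/V_p = 32.607/230 = 0.142 A.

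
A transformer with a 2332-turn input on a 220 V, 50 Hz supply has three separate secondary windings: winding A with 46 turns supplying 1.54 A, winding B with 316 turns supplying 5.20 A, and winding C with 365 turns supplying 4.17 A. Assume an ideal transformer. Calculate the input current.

V_A = 220 × 46/2332 = 4.3396 V; V_B = 220 × 316/2332 = 29.811 V; V_C = 220 × 365/2332 = 34.434 V.
P_out = V_A I_A + V_B I_B + V_C I_C = 4.3396×1.54 + 29.811×5.20 + 34.434×4.17 = 6.6830 + 155.02 + 143.59 = 305.29 W.
Ideal ⇒ P_in = P_out, so I_in = P_out/V_in = 305.29/220 = 1.39 A.

I_in ≈ 1.39 A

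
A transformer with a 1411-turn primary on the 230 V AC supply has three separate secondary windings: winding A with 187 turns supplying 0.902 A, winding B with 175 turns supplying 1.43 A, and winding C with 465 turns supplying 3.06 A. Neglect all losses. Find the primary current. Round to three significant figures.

V_A = 230 × 187/1411 = 30.482 V; V_B = 230 × 175/1411 = 28.526 V; V_C = 230 × 465/1411 = 75.797 V.
P_out = V_A I_A + V_B I_B + V_C I_C = 30.482×0.902 + 28.526×1.43 + 75.797×3.06 = 27.495 + 40.792 + 231.94 = 300.23 W.
Ideal ⇒ P_in = P_out, so I_p = P_out/V_p = 300.23/230 = 1.31 A.

I_p ≈ 1.31 A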